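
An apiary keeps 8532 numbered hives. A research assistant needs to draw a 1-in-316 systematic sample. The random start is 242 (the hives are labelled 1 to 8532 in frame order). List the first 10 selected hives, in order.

242, 558, 874, 1190, 1506, 1822, 2138, 2454, 2770, 3086

hive 1: 242
hive 2: 242 + 316 = 558
hive 3: 558 + 316 = 874
hive 4: 874 + 316 = 1190
hive 5: 1190 + 316 = 1506
hive 6: 1506 + 316 = 1822
hive 7: 1822 + 316 = 2138
hive 8: 2138 + 316 = 2454
hive 9: 2454 + 316 = 2770
hive 10: 2770 + 316 = 3086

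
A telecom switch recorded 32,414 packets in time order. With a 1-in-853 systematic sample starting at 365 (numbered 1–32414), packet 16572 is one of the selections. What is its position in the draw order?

20

k = 853
position = (16572 − 365)/853 + 1 = 16207/853 + 1 = 19 + 1 = 20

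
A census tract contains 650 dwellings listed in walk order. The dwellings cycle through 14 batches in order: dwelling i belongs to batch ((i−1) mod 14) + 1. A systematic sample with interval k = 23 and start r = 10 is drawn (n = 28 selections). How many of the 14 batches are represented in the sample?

Consecutive selections differ by k = 23, so their batch numbers differ by 23 mod 14 = 9.
gcd(23, 14) = 1, so the sample visits 14/1 = 14 distinct residues mod 14.
Start 10 is batch 10; the batches hit are 1, 2, 3, 4, 5, 6, 7, 8, 9, 10, 11, 12, 13, 14.

14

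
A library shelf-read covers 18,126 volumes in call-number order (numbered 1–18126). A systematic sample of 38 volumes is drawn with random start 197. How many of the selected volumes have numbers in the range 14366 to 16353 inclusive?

k = 18126/38 = 477
First selection ≥ 14366: 197 + ⌈(14366−197)/477⌉·477 = 197 + 30×477 = 14507
Last selection ≤ 16353: 197 + ⌊(16353−197)/477⌋·477 = 197 + 33×477 = 15938
Count = 33 − 30 + 1 = 4

4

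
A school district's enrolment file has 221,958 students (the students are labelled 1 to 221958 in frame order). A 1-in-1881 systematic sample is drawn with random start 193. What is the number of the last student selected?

220270

k = 1881
118th selection = r + (118−1)·k = 193 + 117×1881 = 193 + 220077 = 220270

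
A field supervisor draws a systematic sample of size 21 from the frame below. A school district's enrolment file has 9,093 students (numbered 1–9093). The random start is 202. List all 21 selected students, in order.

202, 635, 1068, 1501, 1934, 2367, 2800, 3233, 3666, 4099, 4532, 4965, 5398, 5831, 6264, 6697, 7130, 7563, 7996, 8429, 8862

k = N/n = 9093/21 = 433
student 1: 202
student 2: 202 + 433 = 635
student 3: 635 + 433 = 1068
student 4: 1068 + 433 = 1501
student 5: 1501 + 433 = 1934
student 6: 1934 + 433 = 2367
student 7: 2367 + 433 = 2800
student 8: 2800 + 433 = 3233
student 9: 3233 + 433 = 3666
student 10: 3666 + 433 = 4099
student 11: 4099 + 433 = 4532
student 12: 4532 + 433 = 4965
student 13: 4965 + 433 = 5398
student 14: 5398 + 433 = 5831
student 15: 5831 + 433 = 6264
student 16: 6264 + 433 = 6697
student 17: 6697 + 433 = 7130
student 18: 7130 + 433 = 7563
student 19: 7563 + 433 = 7996
student 20: 7996 + 433 = 8429
student 21: 8429 + 433 = 8862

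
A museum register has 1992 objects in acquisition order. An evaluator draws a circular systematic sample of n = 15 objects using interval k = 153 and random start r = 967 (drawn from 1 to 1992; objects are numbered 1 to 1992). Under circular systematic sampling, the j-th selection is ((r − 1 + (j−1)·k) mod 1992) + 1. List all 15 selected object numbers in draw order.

967, 1120, 1273, 1426, 1579, 1732, 1885, 46, 199, 352, 505, 658, 811, 964, 1117

Selection 1: 967
Selection 2: 967 + 153 = 1120
Selection 3: 1120 + 153 = 1273
Selection 4: 1273 + 153 = 1426
Selection 5: 1426 + 153 = 1579
Selection 6: 1579 + 153 = 1732
Selection 7: 1732 + 153 = 1885
Selection 8: 1885 + 153 = 2038 → 2038 − 1992 = 46
Selection 9: 46 + 153 = 199
Selection 10: 199 + 153 = 352
Selection 11: 352 + 153 = 505
Selection 12: 505 + 153 = 658
Selection 13: 658 + 153 = 811
Selection 14: 811 + 153 = 964
Selection 15: 964 + 153 = 1117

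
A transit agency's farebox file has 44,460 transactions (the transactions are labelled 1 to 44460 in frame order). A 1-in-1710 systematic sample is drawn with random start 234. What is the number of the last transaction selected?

k = 1710
26th selection = r + (26−1)·k = 234 + 25×1710 = 234 + 42750 = 42984

42984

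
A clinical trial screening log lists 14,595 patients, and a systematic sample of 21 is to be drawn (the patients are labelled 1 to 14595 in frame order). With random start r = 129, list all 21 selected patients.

129, 824, 1519, 2214, 2909, 3604, 4299, 4994, 5689, 6384, 7079, 7774, 8469, 9164, 9859, 10554, 11249, 11944, 12639, 13334, 14029

k = N/n = 14595/21 = 695
patient 1: 129
patient 2: 129 + 695 = 824
patient 3: 824 + 695 = 1519
patient 4: 1519 + 695 = 2214
patient 5: 2214 + 695 = 2909
patient 6: 2909 + 695 = 3604
patient 7: 3604 + 695 = 4299
patient 8: 4299 + 695 = 4994
patient 9: 4994 + 695 = 5689
patient 10: 5689 + 695 = 6384
patient 11: 6384 + 695 = 7079
patient 12: 7079 + 695 = 7774
patient 13: 7774 + 695 = 8469
patient 14: 8469 + 695 = 9164
patient 15: 9164 + 695 = 9859
patient 16: 9859 + 695 = 10554
patient 17: 10554 + 695 = 11249
patient 18: 11249 + 695 = 11944
patient 19: 11944 + 695 = 12639
patient 20: 12639 + 695 = 13334
patient 21: 13334 + 695 = 14029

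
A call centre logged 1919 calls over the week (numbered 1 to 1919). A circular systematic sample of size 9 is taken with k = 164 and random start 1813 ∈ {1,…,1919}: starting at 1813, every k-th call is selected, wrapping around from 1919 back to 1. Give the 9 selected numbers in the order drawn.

Selection 1: 1813
Selection 2: 1813 + 164 = 1977 → 1977 − 1919 = 58
Selection 3: 58 + 164 = 222
Selection 4: 222 + 164 = 386
Selection 5: 386 + 164 = 550
Selection 6: 550 + 164 = 714
Selection 7: 714 + 164 = 878
Selection 8: 878 + 164 = 1042
Selection 9: 1042 + 164 = 1206

1813, 58, 222, 386, 550, 714, 878, 1042, 1206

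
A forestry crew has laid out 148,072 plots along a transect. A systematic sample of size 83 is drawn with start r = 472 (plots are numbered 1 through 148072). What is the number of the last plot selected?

k = 148072/83 = 1784
83rd selection = r + (83−1)·k = 472 + 82×1784 = 472 + 146288 = 146760

146760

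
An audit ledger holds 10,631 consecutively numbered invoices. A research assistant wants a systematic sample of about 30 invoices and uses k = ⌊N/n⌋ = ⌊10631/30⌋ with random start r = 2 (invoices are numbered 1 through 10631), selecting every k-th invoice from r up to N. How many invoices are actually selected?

31

k = ⌊10631/30⌋ = 354
Achieved size = ⌊(10631 − 2)/354⌋ + 1 = ⌊10629/354⌋ + 1 = 30 + 1 = 31
(last selection: 2 + 30×354 = 10622 ≤ 10631; next would be 10976 > 10631)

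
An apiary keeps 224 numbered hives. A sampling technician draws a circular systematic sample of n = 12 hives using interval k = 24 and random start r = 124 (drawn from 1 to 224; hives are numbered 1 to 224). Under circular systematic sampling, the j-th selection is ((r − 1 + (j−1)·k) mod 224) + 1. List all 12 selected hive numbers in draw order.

124, 148, 172, 196, 220, 20, 44, 68, 92, 116, 140, 164

Selection 1: 124
Selection 2: 124 + 24 = 148
Selection 3: 148 + 24 = 172
Selection 4: 172 + 24 = 196
Selection 5: 196 + 24 = 220
Selection 6: 220 + 24 = 244 → 244 − 224 = 20
Selection 7: 20 + 24 = 44
Selection 8: 44 + 24 = 68
Selection 9: 68 + 24 = 92
Selection 10: 92 + 24 = 116
Selection 11: 116 + 24 = 140
Selection 12: 140 + 24 = 164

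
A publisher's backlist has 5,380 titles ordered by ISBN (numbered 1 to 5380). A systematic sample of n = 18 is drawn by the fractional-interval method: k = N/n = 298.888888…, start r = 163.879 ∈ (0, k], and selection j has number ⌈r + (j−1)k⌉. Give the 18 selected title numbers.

j=1: r + 0k = 163.879 → ⌈·⌉ = 164
j=2: r + 1k = 462.767888… → ⌈·⌉ = 463
j=3: r + 2k = 761.656777… → ⌈·⌉ = 762
j=4: r + 3k = 1060.545666… → ⌈·⌉ = 1061
j=5: r + 4k = 1359.434555… → ⌈·⌉ = 1360
j=6: r + 5k = 1658.323444… → ⌈·⌉ = 1659
j=7: r + 6k = 1957.212333… → ⌈·⌉ = 1958
j=8: r + 7k = 2256.101222… → ⌈·⌉ = 2257
j=9: r + 8k = 2554.990111… → ⌈·⌉ = 2555
j=10: r + 9k = 2853.879 → ⌈·⌉ = 2854
j=11: r + 10k = 3152.767888… → ⌈·⌉ = 3153
j=12: r + 11k = 3451.656777… → ⌈·⌉ = 3452
j=13: r + 12k = 3750.545666… → ⌈·⌉ = 3751
j=14: r + 13k = 4049.434555… → ⌈·⌉ = 4050
j=15: r + 14k = 4348.323444… → ⌈·⌉ = 4349
j=16: r + 15k = 4647.212333… → ⌈·⌉ = 4648
j=17: r + 16k = 4946.101222… → ⌈·⌉ = 4947
j=18: r + 17k = 5244.990111… → ⌈·⌉ = 5245

164, 463, 762, 1061, 1360, 1659, 1958, 2257, 2555, 2854, 3153, 3452, 3751, 4050, 4349, 4648, 4947, 5245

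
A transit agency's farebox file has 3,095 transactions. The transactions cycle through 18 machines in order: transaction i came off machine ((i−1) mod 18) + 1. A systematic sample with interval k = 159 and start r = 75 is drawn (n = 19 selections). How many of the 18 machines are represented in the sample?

Consecutive selections differ by k = 159, so their machine numbers differ by 159 mod 18 = 15.
gcd(159, 18) = 3, so the sample visits 18/3 = 6 distinct residues mod 18.
Start 75 is machine 3; the machines hit are 3, 6, 9, 12, 15, 18.

6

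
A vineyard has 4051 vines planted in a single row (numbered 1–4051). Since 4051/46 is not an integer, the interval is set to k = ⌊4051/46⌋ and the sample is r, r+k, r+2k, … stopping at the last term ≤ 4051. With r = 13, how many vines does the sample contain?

k = ⌊4051/46⌋ = 88
Achieved size = ⌊(4051 − 13)/88⌋ + 1 = ⌊4038/88⌋ + 1 = 45 + 1 = 46
(last selection: 13 + 45×88 = 3973 ≤ 4051; next would be 4061 > 4051)

46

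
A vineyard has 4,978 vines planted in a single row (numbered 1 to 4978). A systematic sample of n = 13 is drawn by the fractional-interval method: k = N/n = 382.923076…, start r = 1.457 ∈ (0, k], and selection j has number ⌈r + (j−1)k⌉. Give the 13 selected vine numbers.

j=1: r + 0k = 1.457 → ⌈·⌉ = 2
j=2: r + 1k = 384.380076… → ⌈·⌉ = 385
j=3: r + 2k = 767.303153… → ⌈·⌉ = 768
j=4: r + 3k = 1150.226230… → ⌈·⌉ = 1151
j=5: r + 4k = 1533.149307… → ⌈·⌉ = 1534
j=6: r + 5k = 1916.072384… → ⌈·⌉ = 1917
j=7: r + 6k = 2298.995461… → ⌈·⌉ = 2299
j=8: r + 7k = 2681.918538… → ⌈·⌉ = 2682
j=9: r + 8k = 3064.841615… → ⌈·⌉ = 3065
j=10: r + 9k = 3447.764692… → ⌈·⌉ = 3448
j=11: r + 10k = 3830.687769… → ⌈·⌉ = 3831
j=12: r + 11k = 4213.610846… → ⌈·⌉ = 4214
j=13: r + 12k = 4596.533923… → ⌈·⌉ = 4597

2, 385, 768, 1151, 1534, 1917, 2299, 2682, 3065, 3448, 3831, 4214, 4597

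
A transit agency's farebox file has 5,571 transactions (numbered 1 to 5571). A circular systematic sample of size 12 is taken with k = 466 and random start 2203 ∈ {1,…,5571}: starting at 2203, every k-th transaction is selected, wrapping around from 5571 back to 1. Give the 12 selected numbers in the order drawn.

Selection 1: 2203
Selection 2: 2203 + 466 = 2669
Selection 3: 2669 + 466 = 3135
Selection 4: 3135 + 466 = 3601
Selection 5: 3601 + 466 = 4067
Selection 6: 4067 + 466 = 4533
Selection 7: 4533 + 466 = 4999
Selection 8: 4999 + 466 = 5465
Selection 9: 5465 + 466 = 5931 → 5931 − 5571 = 360
Selection 10: 360 + 466 = 826
Selection 11: 826 + 466 = 1292
Selection 12: 1292 + 466 = 1758

2203, 2669, 3135, 3601, 4067, 4533, 4999, 5465, 360, 826, 1292, 1758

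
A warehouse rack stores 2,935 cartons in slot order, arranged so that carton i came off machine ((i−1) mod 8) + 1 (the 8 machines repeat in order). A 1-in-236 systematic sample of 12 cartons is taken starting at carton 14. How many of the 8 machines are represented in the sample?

2

Consecutive selections differ by k = 236, so their machine numbers differ by 236 mod 8 = 4.
gcd(236, 8) = 4, so the sample visits 8/4 = 2 distinct residues mod 8.
Start 14 is machine 6; the machines hit are 2, 6.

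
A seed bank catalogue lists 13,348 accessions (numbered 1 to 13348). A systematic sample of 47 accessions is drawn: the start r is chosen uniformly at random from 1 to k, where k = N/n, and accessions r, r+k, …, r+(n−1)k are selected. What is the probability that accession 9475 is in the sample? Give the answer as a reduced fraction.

1/284

k = 13348/47 = 284.
Accession 9475 is selected iff r ≡ 9475 (mod 284); exactly one such r in {1,…,284}.
Inclusion probability = 1/284.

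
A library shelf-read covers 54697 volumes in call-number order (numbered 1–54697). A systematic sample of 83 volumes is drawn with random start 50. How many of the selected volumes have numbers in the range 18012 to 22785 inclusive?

k = 54697/83 = 659
First selection ≥ 18012: 50 + ⌈(18012−50)/659⌉·659 = 50 + 28×659 = 18502
Last selection ≤ 22785: 50 + ⌊(22785−50)/659⌋·659 = 50 + 34×659 = 22456
Count = 34 − 28 + 1 = 7

7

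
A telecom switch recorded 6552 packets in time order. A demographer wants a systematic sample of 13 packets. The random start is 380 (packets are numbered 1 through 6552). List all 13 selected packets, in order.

k = N/n = 6552/13 = 504
packet 1: 380
packet 2: 380 + 504 = 884
packet 3: 884 + 504 = 1388
packet 4: 1388 + 504 = 1892
packet 5: 1892 + 504 = 2396
packet 6: 2396 + 504 = 2900
packet 7: 2900 + 504 = 3404
packet 8: 3404 + 504 = 3908
packet 9: 3908 + 504 = 4412
packet 10: 4412 + 504 = 4916
packet 11: 4916 + 504 = 5420
packet 12: 5420 + 504 = 5924
packet 13: 5924 + 504 = 6428

380, 884, 1388, 1892, 2396, 2900, 3404, 3908, 4412, 4916, 5420, 5924, 6428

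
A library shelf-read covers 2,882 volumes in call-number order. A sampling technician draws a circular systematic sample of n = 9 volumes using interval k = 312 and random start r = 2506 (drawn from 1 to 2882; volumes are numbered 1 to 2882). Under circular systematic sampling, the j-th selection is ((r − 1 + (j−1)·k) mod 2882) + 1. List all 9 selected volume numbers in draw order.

2506, 2818, 248, 560, 872, 1184, 1496, 1808, 2120

Selection 1: 2506
Selection 2: 2506 + 312 = 2818
Selection 3: 2818 + 312 = 3130 → 3130 − 2882 = 248
Selection 4: 248 + 312 = 560
Selection 5: 560 + 312 = 872
Selection 6: 872 + 312 = 1184
Selection 7: 1184 + 312 = 1496
Selection 8: 1496 + 312 = 1808
Selection 9: 1808 + 312 = 2120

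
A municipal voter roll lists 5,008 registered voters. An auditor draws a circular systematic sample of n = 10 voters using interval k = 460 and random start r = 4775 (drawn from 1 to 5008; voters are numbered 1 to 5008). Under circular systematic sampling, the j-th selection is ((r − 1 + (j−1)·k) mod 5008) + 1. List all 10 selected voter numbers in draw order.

4775, 227, 687, 1147, 1607, 2067, 2527, 2987, 3447, 3907

Selection 1: 4775
Selection 2: 4775 + 460 = 5235 → 5235 − 5008 = 227
Selection 3: 227 + 460 = 687
Selection 4: 687 + 460 = 1147
Selection 5: 1147 + 460 = 1607
Selection 6: 1607 + 460 = 2067
Selection 7: 2067 + 460 = 2527
Selection 8: 2527 + 460 = 2987
Selection 9: 2987 + 460 = 3447
Selection 10: 3447 + 460 = 3907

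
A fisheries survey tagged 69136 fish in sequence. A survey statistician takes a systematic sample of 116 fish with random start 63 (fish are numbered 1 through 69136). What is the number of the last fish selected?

k = 69136/116 = 596
116th selection = r + (116−1)·k = 63 + 115×596 = 63 + 68540 = 68603

68603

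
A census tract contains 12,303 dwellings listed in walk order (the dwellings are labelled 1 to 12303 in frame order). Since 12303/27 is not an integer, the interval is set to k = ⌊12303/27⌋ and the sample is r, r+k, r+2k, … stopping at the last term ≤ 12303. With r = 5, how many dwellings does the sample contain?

28

k = ⌊12303/27⌋ = 455
Achieved size = ⌊(12303 − 5)/455⌋ + 1 = ⌊12298/455⌋ + 1 = 27 + 1 = 28
(last selection: 5 + 27×455 = 12290 ≤ 12303; next would be 12745 > 12303)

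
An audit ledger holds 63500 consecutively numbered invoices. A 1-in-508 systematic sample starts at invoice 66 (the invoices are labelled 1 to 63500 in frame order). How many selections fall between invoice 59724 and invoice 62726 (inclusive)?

6

k = 508
First selection ≥ 59724: 66 + ⌈(59724−66)/508⌉·508 = 66 + 118×508 = 60010
Last selection ≤ 62726: 66 + ⌊(62726−66)/508⌋·508 = 66 + 123×508 = 62550
Count = 123 − 118 + 1 = 6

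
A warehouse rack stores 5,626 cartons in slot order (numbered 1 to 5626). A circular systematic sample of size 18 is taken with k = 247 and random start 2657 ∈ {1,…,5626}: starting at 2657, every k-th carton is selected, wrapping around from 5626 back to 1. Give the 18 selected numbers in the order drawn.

Selection 1: 2657
Selection 2: 2657 + 247 = 2904
Selection 3: 2904 + 247 = 3151
Selection 4: 3151 + 247 = 3398
Selection 5: 3398 + 247 = 3645
Selection 6: 3645 + 247 = 3892
Selection 7: 3892 + 247 = 4139
Selection 8: 4139 + 247 = 4386
Selection 9: 4386 + 247 = 4633
Selection 10: 4633 + 247 = 4880
Selection 11: 4880 + 247 = 5127
Selection 12: 5127 + 247 = 5374
Selection 13: 5374 + 247 = 5621
Selection 14: 5621 + 247 = 5868 → 5868 − 5626 = 242
Selection 15: 242 + 247 = 489
Selection 16: 489 + 247 = 736
Selection 17: 736 + 247 = 983
Selection 18: 983 + 247 = 1230

2657, 2904, 3151, 3398, 3645, 3892, 4139, 4386, 4633, 4880, 5127, 5374, 5621, 242, 489, 736, 983, 1230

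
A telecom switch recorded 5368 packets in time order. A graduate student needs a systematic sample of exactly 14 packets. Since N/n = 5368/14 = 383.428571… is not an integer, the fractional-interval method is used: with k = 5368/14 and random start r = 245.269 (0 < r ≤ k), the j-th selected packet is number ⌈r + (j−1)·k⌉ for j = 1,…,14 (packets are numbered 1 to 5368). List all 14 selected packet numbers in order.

246, 629, 1013, 1396, 1779, 2163, 2546, 2930, 3313, 3697, 4080, 4463, 4847, 5230

j=1: r + 0k = 245.269 → ⌈·⌉ = 246
j=2: r + 1k = 628.697571… → ⌈·⌉ = 629
j=3: r + 2k = 1012.126142… → ⌈·⌉ = 1013
j=4: r + 3k = 1395.554714… → ⌈·⌉ = 1396
j=5: r + 4k = 1778.983285… → ⌈·⌉ = 1779
j=6: r + 5k = 2162.411857… → ⌈·⌉ = 2163
j=7: r + 6k = 2545.840428… → ⌈·⌉ = 2546
j=8: r + 7k = 2929.269 → ⌈·⌉ = 2930
j=9: r + 8k = 3312.697571… → ⌈·⌉ = 3313
j=10: r + 9k = 3696.126142… → ⌈·⌉ = 3697
j=11: r + 10k = 4079.554714… → ⌈·⌉ = 4080
j=12: r + 11k = 4462.983285… → ⌈·⌉ = 4463
j=13: r + 12k = 4846.411857… → ⌈·⌉ = 4847
j=14: r + 13k = 5229.840428… → ⌈·⌉ = 5230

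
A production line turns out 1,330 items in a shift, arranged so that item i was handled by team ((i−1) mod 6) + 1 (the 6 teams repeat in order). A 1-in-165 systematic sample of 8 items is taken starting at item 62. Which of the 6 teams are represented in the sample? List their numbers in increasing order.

Consecutive selections differ by k = 165, so their team numbers differ by 165 mod 6 = 3.
gcd(165, 6) = 3, so the sample visits 6/3 = 2 distinct residues mod 6.
Start 62 is team 2; the teams hit are 2, 5.

2, 5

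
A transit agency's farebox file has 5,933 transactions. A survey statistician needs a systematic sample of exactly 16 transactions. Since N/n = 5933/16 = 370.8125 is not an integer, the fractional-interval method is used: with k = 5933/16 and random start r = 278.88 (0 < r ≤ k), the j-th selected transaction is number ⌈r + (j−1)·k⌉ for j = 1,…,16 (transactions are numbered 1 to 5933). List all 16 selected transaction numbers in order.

j=1: r + 0k = 278.88 → ⌈·⌉ = 279
j=2: r + 1k = 649.6925 → ⌈·⌉ = 650
j=3: r + 2k = 1020.505 → ⌈·⌉ = 1021
j=4: r + 3k = 1391.3175 → ⌈·⌉ = 1392
j=5: r + 4k = 1762.13 → ⌈·⌉ = 1763
j=6: r + 5k = 2132.9425 → ⌈·⌉ = 2133
j=7: r + 6k = 2503.755 → ⌈·⌉ = 2504
j=8: r + 7k = 2874.5675 → ⌈·⌉ = 2875
j=9: r + 8k = 3245.38 → ⌈·⌉ = 3246
j=10: r + 9k = 3616.1925 → ⌈·⌉ = 3617
j=11: r + 10k = 3987.005 → ⌈·⌉ = 3988
j=12: r + 11k = 4357.8175 → ⌈·⌉ = 4358
j=13: r + 12k = 4728.63 → ⌈·⌉ = 4729
j=14: r + 13k = 5099.4425 → ⌈·⌉ = 5100
j=15: r + 14k = 5470.255 → ⌈·⌉ = 5471
j=16: r + 15k = 5841.0675 → ⌈·⌉ = 5842

279, 650, 1021, 1392, 1763, 2133, 2504, 2875, 3246, 3617, 3988, 4358, 4729, 5100, 5471, 5842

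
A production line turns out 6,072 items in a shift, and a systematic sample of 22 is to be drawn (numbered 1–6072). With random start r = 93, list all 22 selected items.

k = N/n = 6072/22 = 276
item 1: 93
item 2: 93 + 276 = 369
item 3: 369 + 276 = 645
item 4: 645 + 276 = 921
item 5: 921 + 276 = 1197
item 6: 1197 + 276 = 1473
item 7: 1473 + 276 = 1749
item 8: 1749 + 276 = 2025
item 9: 2025 + 276 = 2301
item 10: 2301 + 276 = 2577
item 11: 2577 + 276 = 2853
item 12: 2853 + 276 = 3129
item 13: 3129 + 276 = 3405
item 14: 3405 + 276 = 3681
item 15: 3681 + 276 = 3957
item 16: 3957 + 276 = 4233
item 17: 4233 + 276 = 4509
item 18: 4509 + 276 = 4785
item 19: 4785 + 276 = 5061
item 20: 5061 + 276 = 5337
item 21: 5337 + 276 = 5613
item 22: 5613 + 276 = 5889

93, 369, 645, 921, 1197, 1473, 1749, 2025, 2301, 2577, 2853, 3129, 3405, 3681, 3957, 4233, 4509, 4785, 5061, 5337, 5613, 5889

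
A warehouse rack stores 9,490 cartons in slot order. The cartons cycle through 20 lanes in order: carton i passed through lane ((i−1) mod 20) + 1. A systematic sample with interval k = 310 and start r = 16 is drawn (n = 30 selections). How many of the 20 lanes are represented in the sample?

Consecutive selections differ by k = 310, so their lane numbers differ by 310 mod 20 = 10.
gcd(310, 20) = 10, so the sample visits 20/10 = 2 distinct residues mod 20.
Start 16 is lane 16; the lanes hit are 6, 16.

2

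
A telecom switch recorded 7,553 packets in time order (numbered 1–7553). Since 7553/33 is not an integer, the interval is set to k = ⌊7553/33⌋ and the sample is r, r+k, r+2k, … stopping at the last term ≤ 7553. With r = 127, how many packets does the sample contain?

k = ⌊7553/33⌋ = 228
Achieved size = ⌊(7553 − 127)/228⌋ + 1 = ⌊7426/228⌋ + 1 = 32 + 1 = 33
(last selection: 127 + 32×228 = 7423 ≤ 7553; next would be 7651 > 7553)

33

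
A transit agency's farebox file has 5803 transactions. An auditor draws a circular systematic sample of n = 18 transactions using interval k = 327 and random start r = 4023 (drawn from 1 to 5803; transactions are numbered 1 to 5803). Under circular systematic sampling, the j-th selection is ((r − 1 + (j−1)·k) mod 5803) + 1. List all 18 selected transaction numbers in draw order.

4023, 4350, 4677, 5004, 5331, 5658, 182, 509, 836, 1163, 1490, 1817, 2144, 2471, 2798, 3125, 3452, 3779

Selection 1: 4023
Selection 2: 4023 + 327 = 4350
Selection 3: 4350 + 327 = 4677
Selection 4: 4677 + 327 = 5004
Selection 5: 5004 + 327 = 5331
Selection 6: 5331 + 327 = 5658
Selection 7: 5658 + 327 = 5985 → 5985 − 5803 = 182
Selection 8: 182 + 327 = 509
Selection 9: 509 + 327 = 836
Selection 10: 836 + 327 = 1163
Selection 11: 1163 + 327 = 1490
Selection 12: 1490 + 327 = 1817
Selection 13: 1817 + 327 = 2144
Selection 14: 2144 + 327 = 2471
Selection 15: 2471 + 327 = 2798
Selection 16: 2798 + 327 = 3125
Selection 17: 3125 + 327 = 3452
Selection 18: 3452 + 327 = 3779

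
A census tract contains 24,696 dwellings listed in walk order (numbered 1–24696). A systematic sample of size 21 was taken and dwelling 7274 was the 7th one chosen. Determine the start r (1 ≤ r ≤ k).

218

k = 24696/21 = 1176
r = 7274 − (7−1)×1176 = 7274 − 7056 = 218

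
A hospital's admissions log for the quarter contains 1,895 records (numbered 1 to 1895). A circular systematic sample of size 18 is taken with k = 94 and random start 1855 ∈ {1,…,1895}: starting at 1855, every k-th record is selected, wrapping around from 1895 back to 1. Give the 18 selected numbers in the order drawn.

1855, 54, 148, 242, 336, 430, 524, 618, 712, 806, 900, 994, 1088, 1182, 1276, 1370, 1464, 1558

Selection 1: 1855
Selection 2: 1855 + 94 = 1949 → 1949 − 1895 = 54
Selection 3: 54 + 94 = 148
Selection 4: 148 + 94 = 242
Selection 5: 242 + 94 = 336
Selection 6: 336 + 94 = 430
Selection 7: 430 + 94 = 524
Selection 8: 524 + 94 = 618
Selection 9: 618 + 94 = 712
Selection 10: 712 + 94 = 806
Selection 11: 806 + 94 = 900
Selection 12: 900 + 94 = 994
Selection 13: 994 + 94 = 1088
Selection 14: 1088 + 94 = 1182
Selection 15: 1182 + 94 = 1276
Selection 16: 1276 + 94 = 1370
Selection 17: 1370 + 94 = 1464
Selection 18: 1464 + 94 = 1558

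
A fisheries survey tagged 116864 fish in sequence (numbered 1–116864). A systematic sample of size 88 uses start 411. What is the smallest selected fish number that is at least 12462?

13691

k = 116864/88 = 1328
Steps past start: ⌈(12462 − 411)/1328⌉ = ⌈12051/1328⌉ = 10
Selected fish: 411 + 10×1328 = 13691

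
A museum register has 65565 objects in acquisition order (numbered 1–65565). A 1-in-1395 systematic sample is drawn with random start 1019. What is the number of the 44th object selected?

k = 1395
44th selection = r + (44−1)·k = 1019 + 43×1395 = 1019 + 59985 = 61004

61004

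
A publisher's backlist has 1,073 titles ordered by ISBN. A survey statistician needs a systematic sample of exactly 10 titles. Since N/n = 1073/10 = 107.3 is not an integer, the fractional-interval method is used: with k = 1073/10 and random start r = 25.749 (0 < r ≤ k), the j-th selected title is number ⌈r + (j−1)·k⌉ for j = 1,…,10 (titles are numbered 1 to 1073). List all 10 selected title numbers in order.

j=1: r + 0k = 25.749 → ⌈·⌉ = 26
j=2: r + 1k = 133.049 → ⌈·⌉ = 134
j=3: r + 2k = 240.349 → ⌈·⌉ = 241
j=4: r + 3k = 347.649 → ⌈·⌉ = 348
j=5: r + 4k = 454.949 → ⌈·⌉ = 455
j=6: r + 5k = 562.249 → ⌈·⌉ = 563
j=7: r + 6k = 669.549 → ⌈·⌉ = 670
j=8: r + 7k = 776.849 → ⌈·⌉ = 777
j=9: r + 8k = 884.149 → ⌈·⌉ = 885
j=10: r + 9k = 991.449 → ⌈·⌉ = 992

26, 134, 241, 348, 455, 563, 670, 777, 885, 992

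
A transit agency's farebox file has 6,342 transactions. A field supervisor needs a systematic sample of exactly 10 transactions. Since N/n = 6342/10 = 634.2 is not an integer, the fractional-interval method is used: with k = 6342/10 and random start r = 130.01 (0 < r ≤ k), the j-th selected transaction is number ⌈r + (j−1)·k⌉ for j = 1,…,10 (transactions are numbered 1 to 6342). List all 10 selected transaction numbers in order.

j=1: r + 0k = 130.01 → ⌈·⌉ = 131
j=2: r + 1k = 764.21 → ⌈·⌉ = 765
j=3: r + 2k = 1398.41 → ⌈·⌉ = 1399
j=4: r + 3k = 2032.61 → ⌈·⌉ = 2033
j=5: r + 4k = 2666.81 → ⌈·⌉ = 2667
j=6: r + 5k = 3301.01 → ⌈·⌉ = 3302
j=7: r + 6k = 3935.21 → ⌈·⌉ = 3936
j=8: r + 7k = 4569.41 → ⌈·⌉ = 4570
j=9: r + 8k = 5203.61 → ⌈·⌉ = 5204
j=10: r + 9k = 5837.81 → ⌈·⌉ = 5838

131, 765, 1399, 2033, 2667, 3302, 3936, 4570, 5204, 5838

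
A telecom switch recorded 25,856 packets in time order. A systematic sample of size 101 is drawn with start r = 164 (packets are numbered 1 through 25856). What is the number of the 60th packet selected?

15268

k = 25856/101 = 256
60th selection = r + (60−1)·k = 164 + 59×256 = 164 + 15104 = 15268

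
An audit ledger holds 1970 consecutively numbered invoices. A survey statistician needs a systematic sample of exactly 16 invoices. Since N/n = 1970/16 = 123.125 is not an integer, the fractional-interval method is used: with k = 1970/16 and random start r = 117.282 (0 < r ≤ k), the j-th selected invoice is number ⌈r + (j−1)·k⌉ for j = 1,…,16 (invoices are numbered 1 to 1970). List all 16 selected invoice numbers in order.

j=1: r + 0k = 117.282 → ⌈·⌉ = 118
j=2: r + 1k = 240.407 → ⌈·⌉ = 241
j=3: r + 2k = 363.532 → ⌈·⌉ = 364
j=4: r + 3k = 486.657 → ⌈·⌉ = 487
j=5: r + 4k = 609.782 → ⌈·⌉ = 610
j=6: r + 5k = 732.907 → ⌈·⌉ = 733
j=7: r + 6k = 856.032 → ⌈·⌉ = 857
j=8: r + 7k = 979.157 → ⌈·⌉ = 980
j=9: r + 8k = 1102.282 → ⌈·⌉ = 1103
j=10: r + 9k = 1225.407 → ⌈·⌉ = 1226
j=11: r + 10k = 1348.532 → ⌈·⌉ = 1349
j=12: r + 11k = 1471.657 → ⌈·⌉ = 1472
j=13: r + 12k = 1594.782 → ⌈·⌉ = 1595
j=14: r + 13k = 1717.907 → ⌈·⌉ = 1718
j=15: r + 14k = 1841.032 → ⌈·⌉ = 1842
j=16: r + 15k = 1964.157 → ⌈·⌉ = 1965

118, 241, 364, 487, 610, 733, 857, 980, 1103, 1226, 1349, 1472, 1595, 1718, 1842, 1965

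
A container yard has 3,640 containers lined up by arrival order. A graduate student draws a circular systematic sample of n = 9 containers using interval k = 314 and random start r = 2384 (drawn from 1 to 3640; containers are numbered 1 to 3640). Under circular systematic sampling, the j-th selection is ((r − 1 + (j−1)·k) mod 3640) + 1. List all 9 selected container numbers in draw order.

Selection 1: 2384
Selection 2: 2384 + 314 = 2698
Selection 3: 2698 + 314 = 3012
Selection 4: 3012 + 314 = 3326
Selection 5: 3326 + 314 = 3640
Selection 6: 3640 + 314 = 3954 → 3954 − 3640 = 314
Selection 7: 314 + 314 = 628
Selection 8: 628 + 314 = 942
Selection 9: 942 + 314 = 1256

2384, 2698, 3012, 3326, 3640, 314, 628, 942, 1256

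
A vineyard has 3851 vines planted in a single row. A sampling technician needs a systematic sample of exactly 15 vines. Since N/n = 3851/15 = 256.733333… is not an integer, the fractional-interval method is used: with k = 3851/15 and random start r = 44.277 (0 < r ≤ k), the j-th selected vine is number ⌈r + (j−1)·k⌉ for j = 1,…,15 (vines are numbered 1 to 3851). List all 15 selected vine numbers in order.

45, 302, 558, 815, 1072, 1328, 1585, 1842, 2099, 2355, 2612, 2869, 3126, 3382, 3639

j=1: r + 0k = 44.277 → ⌈·⌉ = 45
j=2: r + 1k = 301.010333… → ⌈·⌉ = 302
j=3: r + 2k = 557.743666… → ⌈·⌉ = 558
j=4: r + 3k = 814.477 → ⌈·⌉ = 815
j=5: r + 4k = 1071.210333… → ⌈·⌉ = 1072
j=6: r + 5k = 1327.943666… → ⌈·⌉ = 1328
j=7: r + 6k = 1584.677 → ⌈·⌉ = 1585
j=8: r + 7k = 1841.410333… → ⌈·⌉ = 1842
j=9: r + 8k = 2098.143666… → ⌈·⌉ = 2099
j=10: r + 9k = 2354.877 → ⌈·⌉ = 2355
j=11: r + 10k = 2611.610333… → ⌈·⌉ = 2612
j=12: r + 11k = 2868.343666… → ⌈·⌉ = 2869
j=13: r + 12k = 3125.077 → ⌈·⌉ = 3126
j=14: r + 13k = 3381.810333… → ⌈·⌉ = 3382
j=15: r + 14k = 3638.543666… → ⌈·⌉ = 3639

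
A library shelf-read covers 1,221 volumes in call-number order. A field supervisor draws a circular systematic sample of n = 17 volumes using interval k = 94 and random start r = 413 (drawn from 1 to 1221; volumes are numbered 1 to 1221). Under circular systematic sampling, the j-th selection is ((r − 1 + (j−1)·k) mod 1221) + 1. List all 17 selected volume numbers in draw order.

413, 507, 601, 695, 789, 883, 977, 1071, 1165, 38, 132, 226, 320, 414, 508, 602, 696

Selection 1: 413
Selection 2: 413 + 94 = 507
Selection 3: 507 + 94 = 601
Selection 4: 601 + 94 = 695
Selection 5: 695 + 94 = 789
Selection 6: 789 + 94 = 883
Selection 7: 883 + 94 = 977
Selection 8: 977 + 94 = 1071
Selection 9: 1071 + 94 = 1165
Selection 10: 1165 + 94 = 1259 → 1259 − 1221 = 38
Selection 11: 38 + 94 = 132
Selection 12: 132 + 94 = 226
Selection 13: 226 + 94 = 320
Selection 14: 320 + 94 = 414
Selection 15: 414 + 94 = 508
Selection 16: 508 + 94 = 602
Selection 17: 602 + 94 = 696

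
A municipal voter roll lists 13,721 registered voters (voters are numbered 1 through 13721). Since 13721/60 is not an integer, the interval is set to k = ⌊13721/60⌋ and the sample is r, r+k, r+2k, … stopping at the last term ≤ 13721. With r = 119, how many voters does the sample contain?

k = ⌊13721/60⌋ = 228
Achieved size = ⌊(13721 − 119)/228⌋ + 1 = ⌊13602/228⌋ + 1 = 59 + 1 = 60
(last selection: 119 + 59×228 = 13571 ≤ 13721; next would be 13799 > 13721)

60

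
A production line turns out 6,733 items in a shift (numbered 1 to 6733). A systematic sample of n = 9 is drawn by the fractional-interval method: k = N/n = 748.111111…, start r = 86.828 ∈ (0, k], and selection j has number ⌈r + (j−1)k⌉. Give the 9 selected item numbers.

j=1: r + 0k = 86.828 → ⌈·⌉ = 87
j=2: r + 1k = 834.939111… → ⌈·⌉ = 835
j=3: r + 2k = 1583.050222… → ⌈·⌉ = 1584
j=4: r + 3k = 2331.161333… → ⌈·⌉ = 2332
j=5: r + 4k = 3079.272444… → ⌈·⌉ = 3080
j=6: r + 5k = 3827.383555… → ⌈·⌉ = 3828
j=7: r + 6k = 4575.494666… → ⌈·⌉ = 4576
j=8: r + 7k = 5323.605777… → ⌈·⌉ = 5324
j=9: r + 8k = 6071.716888… → ⌈·⌉ = 6072

87, 835, 1584, 2332, 3080, 3828, 4576, 5324, 6072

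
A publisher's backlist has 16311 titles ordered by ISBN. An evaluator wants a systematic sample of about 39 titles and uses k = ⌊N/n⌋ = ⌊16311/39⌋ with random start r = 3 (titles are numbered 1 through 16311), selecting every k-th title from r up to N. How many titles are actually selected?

k = ⌊16311/39⌋ = 418
Achieved size = ⌊(16311 − 3)/418⌋ + 1 = ⌊16308/418⌋ + 1 = 39 + 1 = 40
(last selection: 3 + 39×418 = 16305 ≤ 16311; next would be 16723 > 16311)

40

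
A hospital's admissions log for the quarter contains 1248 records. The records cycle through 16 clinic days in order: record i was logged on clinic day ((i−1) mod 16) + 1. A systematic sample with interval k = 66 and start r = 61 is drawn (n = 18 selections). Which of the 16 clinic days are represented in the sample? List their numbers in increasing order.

Consecutive selections differ by k = 66, so their clinic day numbers differ by 66 mod 16 = 2.
gcd(66, 16) = 2, so the sample visits 16/2 = 8 distinct residues mod 16.
Start 61 is clinic day 13; the clinic days hit are 1, 3, 5, 7, 9, 11, 13, 15.

1, 3, 5, 7, 9, 11, 13, 15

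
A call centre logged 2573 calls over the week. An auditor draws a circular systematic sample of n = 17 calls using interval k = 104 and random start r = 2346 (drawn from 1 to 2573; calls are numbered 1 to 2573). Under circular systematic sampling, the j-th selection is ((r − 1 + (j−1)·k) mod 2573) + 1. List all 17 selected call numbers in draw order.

Selection 1: 2346
Selection 2: 2346 + 104 = 2450
Selection 3: 2450 + 104 = 2554
Selection 4: 2554 + 104 = 2658 → 2658 − 2573 = 85
Selection 5: 85 + 104 = 189
Selection 6: 189 + 104 = 293
Selection 7: 293 + 104 = 397
Selection 8: 397 + 104 = 501
Selection 9: 501 + 104 = 605
Selection 10: 605 + 104 = 709
Selection 11: 709 + 104 = 813
Selection 12: 813 + 104 = 917
Selection 13: 917 + 104 = 1021
Selection 14: 1021 + 104 = 1125
Selection 15: 1125 + 104 = 1229
Selection 16: 1229 + 104 = 1333
Selection 17: 1333 + 104 = 1437

2346, 2450, 2554, 85, 189, 293, 397, 501, 605, 709, 813, 917, 1021, 1125, 1229, 1333, 1437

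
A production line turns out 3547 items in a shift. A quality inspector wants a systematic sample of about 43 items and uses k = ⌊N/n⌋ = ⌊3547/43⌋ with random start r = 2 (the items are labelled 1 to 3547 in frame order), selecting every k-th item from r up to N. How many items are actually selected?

44

k = ⌊3547/43⌋ = 82
Achieved size = ⌊(3547 − 2)/82⌋ + 1 = ⌊3545/82⌋ + 1 = 43 + 1 = 44
(last selection: 2 + 43×82 = 3528 ≤ 3547; next would be 3610 > 3547)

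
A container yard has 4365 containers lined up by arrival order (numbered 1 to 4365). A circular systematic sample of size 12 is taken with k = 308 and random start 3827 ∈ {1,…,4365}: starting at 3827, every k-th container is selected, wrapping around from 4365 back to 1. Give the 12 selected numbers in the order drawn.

3827, 4135, 78, 386, 694, 1002, 1310, 1618, 1926, 2234, 2542, 2850

Selection 1: 3827
Selection 2: 3827 + 308 = 4135
Selection 3: 4135 + 308 = 4443 → 4443 − 4365 = 78
Selection 4: 78 + 308 = 386
Selection 5: 386 + 308 = 694
Selection 6: 694 + 308 = 1002
Selection 7: 1002 + 308 = 1310
Selection 8: 1310 + 308 = 1618
Selection 9: 1618 + 308 = 1926
Selection 10: 1926 + 308 = 2234
Selection 11: 2234 + 308 = 2542
Selection 12: 2542 + 308 = 2850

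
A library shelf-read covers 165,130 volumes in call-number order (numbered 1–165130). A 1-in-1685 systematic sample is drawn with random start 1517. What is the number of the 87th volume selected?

k = 1685
87th selection = r + (87−1)·k = 1517 + 86×1685 = 1517 + 144910 = 146427

146427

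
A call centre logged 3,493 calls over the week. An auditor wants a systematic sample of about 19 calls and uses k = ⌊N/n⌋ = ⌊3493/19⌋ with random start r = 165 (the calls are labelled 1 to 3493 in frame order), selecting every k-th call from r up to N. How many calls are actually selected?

19

k = ⌊3493/19⌋ = 183
Achieved size = ⌊(3493 − 165)/183⌋ + 1 = ⌊3328/183⌋ + 1 = 18 + 1 = 19
(last selection: 165 + 18×183 = 3459 ≤ 3493; next would be 3642 > 3493)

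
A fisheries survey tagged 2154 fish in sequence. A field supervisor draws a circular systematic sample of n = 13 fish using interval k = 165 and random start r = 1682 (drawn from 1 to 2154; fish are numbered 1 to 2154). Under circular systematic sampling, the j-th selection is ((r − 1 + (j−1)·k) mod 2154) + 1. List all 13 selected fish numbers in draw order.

Selection 1: 1682
Selection 2: 1682 + 165 = 1847
Selection 3: 1847 + 165 = 2012
Selection 4: 2012 + 165 = 2177 → 2177 − 2154 = 23
Selection 5: 23 + 165 = 188
Selection 6: 188 + 165 = 353
Selection 7: 353 + 165 = 518
Selection 8: 518 + 165 = 683
Selection 9: 683 + 165 = 848
Selection 10: 848 + 165 = 1013
Selection 11: 1013 + 165 = 1178
Selection 12: 1178 + 165 = 1343
Selection 13: 1343 + 165 = 1508

1682, 1847, 2012, 23, 188, 353, 518, 683, 848, 1013, 1178, 1343, 1508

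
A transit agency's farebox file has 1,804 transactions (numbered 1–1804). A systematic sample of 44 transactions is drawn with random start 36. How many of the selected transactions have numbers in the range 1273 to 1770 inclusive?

12

k = 1804/44 = 41
First selection ≥ 1273: 36 + ⌈(1273−36)/41⌉·41 = 36 + 31×41 = 1307
Last selection ≤ 1770: 36 + ⌊(1770−36)/41⌋·41 = 36 + 42×41 = 1758
Count = 42 − 31 + 1 = 12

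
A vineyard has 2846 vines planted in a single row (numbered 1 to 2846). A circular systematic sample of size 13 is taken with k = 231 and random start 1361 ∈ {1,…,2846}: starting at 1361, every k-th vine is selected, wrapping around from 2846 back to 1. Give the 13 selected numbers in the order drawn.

Selection 1: 1361
Selection 2: 1361 + 231 = 1592
Selection 3: 1592 + 231 = 1823
Selection 4: 1823 + 231 = 2054
Selection 5: 2054 + 231 = 2285
Selection 6: 2285 + 231 = 2516
Selection 7: 2516 + 231 = 2747
Selection 8: 2747 + 231 = 2978 → 2978 − 2846 = 132
Selection 9: 132 + 231 = 363
Selection 10: 363 + 231 = 594
Selection 11: 594 + 231 = 825
Selection 12: 825 + 231 = 1056
Selection 13: 1056 + 231 = 1287

1361, 1592, 1823, 2054, 2285, 2516, 2747, 132, 363, 594, 825, 1056, 1287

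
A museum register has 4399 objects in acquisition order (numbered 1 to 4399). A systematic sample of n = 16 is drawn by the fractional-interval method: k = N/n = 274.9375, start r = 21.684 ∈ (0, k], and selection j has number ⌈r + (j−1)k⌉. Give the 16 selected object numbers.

j=1: r + 0k = 21.684 → ⌈·⌉ = 22
j=2: r + 1k = 296.6215 → ⌈·⌉ = 297
j=3: r + 2k = 571.559 → ⌈·⌉ = 572
j=4: r + 3k = 846.4965 → ⌈·⌉ = 847
j=5: r + 4k = 1121.434 → ⌈·⌉ = 1122
j=6: r + 5k = 1396.3715 → ⌈·⌉ = 1397
j=7: r + 6k = 1671.309 → ⌈·⌉ = 1672
j=8: r + 7k = 1946.2465 → ⌈·⌉ = 1947
j=9: r + 8k = 2221.184 → ⌈·⌉ = 2222
j=10: r + 9k = 2496.1215 → ⌈·⌉ = 2497
j=11: r + 10k = 2771.059 → ⌈·⌉ = 2772
j=12: r + 11k = 3045.9965 → ⌈·⌉ = 3046
j=13: r + 12k = 3320.934 → ⌈·⌉ = 3321
j=14: r + 13k = 3595.8715 → ⌈·⌉ = 3596
j=15: r + 14k = 3870.809 → ⌈·⌉ = 3871
j=16: r + 15k = 4145.7465 → ⌈·⌉ = 4146

22, 297, 572, 847, 1122, 1397, 1672, 1947, 2222, 2497, 2772, 3046, 3321, 3596, 3871, 4146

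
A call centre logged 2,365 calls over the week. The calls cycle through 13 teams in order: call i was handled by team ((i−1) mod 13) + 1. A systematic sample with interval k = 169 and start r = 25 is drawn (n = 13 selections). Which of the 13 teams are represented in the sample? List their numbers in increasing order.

Consecutive selections differ by k = 169, so their team numbers differ by 169 mod 13 = 0.
gcd(169, 13) = 13, so the sample visits 13/13 = 1 distinct residues mod 13.
Start 25 is team 12; the teams hit are 12.

12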